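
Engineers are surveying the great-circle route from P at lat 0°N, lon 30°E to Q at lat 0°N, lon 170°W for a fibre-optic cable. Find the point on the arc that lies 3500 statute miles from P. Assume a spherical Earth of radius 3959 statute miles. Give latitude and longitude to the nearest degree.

≈ lat 0°N, lon 81°E

Convert each endpoint to a unit vector on the sphere (x = cos φ cos λ, y = cos φ sin λ, z = sin φ).
The central angle between the endpoints is δ = arccos(p₁·p₂) ≈ 2.793 rad (160.0°). The total great-circle distance is δ·R ≈ 2.793 × 3959 ≈ 11056 mi, so the target fraction is f = 3500/11056 ≈ 0.317.
Interpolate at f ≈ 0.317 with slerp weights a = sin((1−f)δ)/sin δ ≈ 2.759, b = sin(fδ)/sin δ ≈ 2.261.
p = a·p₁ + b·p₂ ≈ (0.162, 0.987, 0.000); φ = arcsin(p_z) ≈ 0.00°, λ = atan2(p_y, p_x) ≈ 80.65°.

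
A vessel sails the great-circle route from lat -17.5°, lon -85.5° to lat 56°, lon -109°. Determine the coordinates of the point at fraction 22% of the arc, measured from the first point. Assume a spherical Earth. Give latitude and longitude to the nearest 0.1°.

≈ lat -1.2°, lon -89.3°

From cos δ = sin φ₁ sin φ₂ + cos φ₁ cos φ₂ cos Δλ, the central angle is δ ≈ 1.329 rad (76.1°).
Interpolate at f = 0.22 with slerp weights a = sin((1−f)δ)/sin δ ≈ 0.886, b = sin(fδ)/sin δ ≈ 0.297.
p = a·p₁ + b·p₂ ≈ (0.012, -1.000, -0.020); φ = arcsin(p_z) ≈ -1.17°, λ = atan2(p_y, p_x) ≈ -89.30°.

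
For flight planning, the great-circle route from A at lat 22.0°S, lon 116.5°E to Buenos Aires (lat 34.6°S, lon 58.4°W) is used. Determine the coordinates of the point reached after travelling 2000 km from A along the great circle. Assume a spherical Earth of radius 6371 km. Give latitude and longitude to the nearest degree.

Write both endpoints as unit vectors p₁, p₂ with components (cos φ cos λ, cos φ sin λ, sin φ).
The central angle between the endpoints is δ = arccos(p₁·p₂) ≈ 2.150 rad (123.2°). The total great-circle distance is δ·R ≈ 2.150 × 6371 ≈ 13698 km, so the target fraction is f = 2000/13698 ≈ 0.146.
Interpolate at f ≈ 0.146 with slerp weights a = sin((1−f)δ)/sin δ ≈ 1.153, b = sin(fδ)/sin δ ≈ 0.369.
p = a·p₁ + b·p₂ ≈ (-0.318, 0.698, -0.642); φ = arcsin(p_z) ≈ -39.90°, λ = atan2(p_y, p_x) ≈ 114.48°.

≈ lat 40°S, lon 114°E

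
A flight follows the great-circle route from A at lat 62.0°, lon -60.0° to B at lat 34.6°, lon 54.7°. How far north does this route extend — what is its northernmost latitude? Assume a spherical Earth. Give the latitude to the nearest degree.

≈ 68°

The great circle lies in the plane with unit normal n̂ = (p₁ × p₂)/|p₁ × p₂|.
Here n̂_z ≈ +0.373; the vertex latitude is φ_max = arccos|n̂_z| ≈ 68.1°.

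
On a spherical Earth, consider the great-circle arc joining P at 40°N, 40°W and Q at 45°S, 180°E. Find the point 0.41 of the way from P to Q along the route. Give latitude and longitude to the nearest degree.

≈ 2°N, 94°W

Convert each endpoint to a unit vector on the sphere (x = cos φ cos λ, y = cos φ sin λ, z = sin φ).
The central angle between the endpoints is δ = arccos(p₁·p₂) ≈ 2.625 rad (150.4°).
Interpolate at f = 0.41 with slerp weights a = sin((1−f)δ)/sin δ ≈ 2.024, b = sin(fδ)/sin δ ≈ 1.782.
p = a·p₁ + b·p₂ ≈ (-0.072, -0.997, 0.041); φ = arcsin(p_z) ≈ 2.35°, λ = atan2(p_y, p_x) ≈ -94.15°.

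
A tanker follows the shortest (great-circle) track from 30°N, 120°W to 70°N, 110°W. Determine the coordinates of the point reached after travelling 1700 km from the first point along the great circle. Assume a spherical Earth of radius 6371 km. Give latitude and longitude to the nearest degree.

Convert each endpoint to a unit vector on the sphere (x = cos φ cos λ, y = cos φ sin λ, z = sin φ).
The central angle between the endpoints is δ = arccos(p₁·p₂) ≈ 0.705 rad (40.4°). The total great-circle distance is δ·R ≈ 0.705 × 6371 ≈ 4492 km, so the target fraction is f = 1700/4492 ≈ 0.378.
Interpolate at f ≈ 0.378 with slerp weights a = sin((1−f)δ)/sin δ ≈ 0.655, b = sin(fδ)/sin δ ≈ 0.407.
p = a·p₁ + b·p₂ ≈ (-0.331, -0.622, 0.710); φ = arcsin(p_z) ≈ 45.21°, λ = atan2(p_y, p_x) ≈ -118.03°.

≈ 45°N, 118°W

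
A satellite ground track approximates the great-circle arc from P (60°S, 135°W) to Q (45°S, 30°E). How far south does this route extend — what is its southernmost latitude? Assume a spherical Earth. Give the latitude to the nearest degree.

The great circle lies in the plane with unit normal n̂ = (p₁ × p₂)/|p₁ × p₂|.
Here n̂_z ≈ +0.095; the vertex latitude is φ_max = arccos|n̂_z| ≈ 84.5°.
Check via Clairaut: cos φ_max = |cos φ₁| · sin C = cos(60.0°)·sin(169.0°) ≈ 0.095, again giving ≈ 84.5°.

≈ 85°S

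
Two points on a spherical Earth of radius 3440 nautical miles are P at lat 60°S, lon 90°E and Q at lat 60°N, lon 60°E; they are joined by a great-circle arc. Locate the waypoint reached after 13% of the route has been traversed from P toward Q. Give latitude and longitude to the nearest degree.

From cos δ = sin φ₁ sin φ₂ + cos φ₁ cos φ₂ cos Δλ, the central angle is δ ≈ 2.134 rad (122.2°).
Interpolate at f = 0.13 with slerp weights a = sin((1−f)δ)/sin δ ≈ 1.134, b = sin(fδ)/sin δ ≈ 0.324.
p = a·p₁ + b·p₂ ≈ (0.081, 0.707, -0.702); φ = arcsin(p_z) ≈ -44.60°, λ = atan2(p_y, p_x) ≈ 83.47°.

≈ lat 45°S, lon 83°E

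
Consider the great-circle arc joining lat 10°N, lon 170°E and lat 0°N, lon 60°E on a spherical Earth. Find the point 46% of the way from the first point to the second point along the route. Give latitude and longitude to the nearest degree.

≈ lat 9°N, lon 119°E

From cos δ = sin φ₁ sin φ₂ + cos φ₁ cos φ₂ cos Δλ, the central angle is δ ≈ 1.914 rad (109.7°).
Interpolate at f = 0.46 with slerp weights a = sin((1−f)δ)/sin δ ≈ 0.913, b = sin(fδ)/sin δ ≈ 0.819.
p = a·p₁ + b·p₂ ≈ (-0.476, 0.865, 0.158); φ = arcsin(p_z) ≈ 9.12°, λ = atan2(p_y, p_x) ≈ 118.79°.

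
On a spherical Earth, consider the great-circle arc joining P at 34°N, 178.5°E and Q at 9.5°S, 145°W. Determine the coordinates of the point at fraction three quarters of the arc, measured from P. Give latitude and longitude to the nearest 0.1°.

≈ 1.7°N, 153.3°W

The haversine formula gives a central angle δ ≈ 0.970 rad (55.6°) between the endpoints.
Interpolate at f = 3/4 with slerp weights a = sin((1−f)δ)/sin δ ≈ 0.291, b = sin(fδ)/sin δ ≈ 0.806.
p = a·p₁ + b·p₂ ≈ (-0.893, -0.450, 0.030); φ = arcsin(p_z) ≈ 1.70°, λ = atan2(p_y, p_x) ≈ -153.26°.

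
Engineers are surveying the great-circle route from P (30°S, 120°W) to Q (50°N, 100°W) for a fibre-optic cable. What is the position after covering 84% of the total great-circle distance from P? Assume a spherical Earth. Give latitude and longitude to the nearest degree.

≈ (37°N, 105°W)

From cos δ = sin φ₁ sin φ₂ + cos φ₁ cos φ₂ cos Δλ, the central angle is δ ≈ 1.430 rad (81.9°).
Interpolate at f = 0.84 with slerp weights a = sin((1−f)δ)/sin δ ≈ 0.229, b = sin(fδ)/sin δ ≈ 0.942.
p = a·p₁ + b·p₂ ≈ (-0.204, -0.768, 0.607); φ = arcsin(p_z) ≈ 37.37°, λ = atan2(p_y, p_x) ≈ -104.90°.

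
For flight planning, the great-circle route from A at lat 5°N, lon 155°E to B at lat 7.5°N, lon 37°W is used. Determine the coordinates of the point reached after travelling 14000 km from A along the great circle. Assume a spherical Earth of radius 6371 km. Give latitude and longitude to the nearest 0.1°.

≈ lat 32.1°N, lon 66.5°W

Write both endpoints as unit vectors p₁, p₂ with components (cos φ cos λ, cos φ sin λ, sin φ).
The central angle between the endpoints is δ = arccos(p₁·p₂) ≈ 2.839 rad (162.7°). The total great-circle distance is δ·R ≈ 2.839 × 6371 ≈ 18090 km, so the target fraction is f = 14000/18090 ≈ 0.774.
Interpolate at f ≈ 0.774 with slerp weights a = sin((1−f)δ)/sin δ ≈ 2.013, b = sin(fδ)/sin δ ≈ 2.722.
p = a·p₁ + b·p₂ ≈ (0.338, -0.777, 0.531); φ = arcsin(p_z) ≈ 32.06°, λ = atan2(p_y, p_x) ≈ -66.46°.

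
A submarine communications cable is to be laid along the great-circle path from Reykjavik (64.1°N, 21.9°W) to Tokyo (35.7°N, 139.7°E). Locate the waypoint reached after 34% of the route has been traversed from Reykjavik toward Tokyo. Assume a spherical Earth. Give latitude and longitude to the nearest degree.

From cos δ = sin φ₁ sin φ₂ + cos φ₁ cos φ₂ cos Δλ, the central angle is δ ≈ 1.381 rad (79.1°).
Interpolate at f = 0.34 with slerp weights a = sin((1−f)δ)/sin δ ≈ 0.805, b = sin(fδ)/sin δ ≈ 0.461.
p = a·p₁ + b·p₂ ≈ (0.041, 0.111, 0.993); φ = arcsin(p_z) ≈ 83.21°, λ = atan2(p_y, p_x) ≈ 69.80°.

≈ (83°N, 70°E)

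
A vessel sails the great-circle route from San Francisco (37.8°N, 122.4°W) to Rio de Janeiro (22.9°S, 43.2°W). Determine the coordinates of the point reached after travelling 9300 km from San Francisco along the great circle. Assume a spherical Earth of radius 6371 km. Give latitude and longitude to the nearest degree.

≈ 15°S, 53°W

Convert each endpoint to a unit vector on the sphere (x = cos φ cos λ, y = cos φ sin λ, z = sin φ).
The central angle between the endpoints is δ = arccos(p₁·p₂) ≈ 1.673 rad (95.9°). The total great-circle distance is δ·R ≈ 1.673 × 6371 ≈ 10659 km, so the target fraction is f = 9300/10659 ≈ 0.872.
Interpolate at f ≈ 0.872 with slerp weights a = sin((1−f)δ)/sin δ ≈ 0.213, b = sin(fδ)/sin δ ≈ 0.999.
p = a·p₁ + b·p₂ ≈ (0.581, -0.772, -0.258); φ = arcsin(p_z) ≈ -14.97°, λ = atan2(p_y, p_x) ≈ -53.05°.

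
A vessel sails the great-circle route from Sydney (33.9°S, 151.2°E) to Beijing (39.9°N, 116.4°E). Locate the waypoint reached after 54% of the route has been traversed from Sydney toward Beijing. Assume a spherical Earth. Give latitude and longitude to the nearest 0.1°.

Convert each endpoint to a unit vector on the sphere (x = cos φ cos λ, y = cos φ sin λ, z = sin φ).
The central angle between the endpoints is δ = arccos(p₁·p₂) ≈ 1.405 rad (80.5°).
Interpolate at f = 0.54 with slerp weights a = sin((1−f)δ)/sin δ ≈ 0.611, b = sin(fδ)/sin δ ≈ 0.698.
p = a·p₁ + b·p₂ ≈ (-0.682, 0.723, 0.107); φ = arcsin(p_z) ≈ 6.14°, λ = atan2(p_y, p_x) ≈ 133.31°.

≈ (6.1°N, 133.3°E)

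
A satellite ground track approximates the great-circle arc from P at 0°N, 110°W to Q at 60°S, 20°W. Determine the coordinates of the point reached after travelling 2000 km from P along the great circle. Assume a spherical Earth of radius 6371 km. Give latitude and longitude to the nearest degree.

Write both endpoints as unit vectors p₁, p₂ with components (cos φ cos λ, cos φ sin λ, sin φ).
The central angle between the endpoints is δ = arccos(p₁·p₂) ≈ 1.571 rad (90.0°). The total great-circle distance is δ·R ≈ 1.571 × 6371 ≈ 10008 km, so the target fraction is f = 2000/10008 ≈ 0.200.
Interpolate at f ≈ 0.200 with slerp weights a = sin((1−f)δ)/sin δ ≈ 0.951, b = sin(fδ)/sin δ ≈ 0.309.
p = a·p₁ + b·p₂ ≈ (-0.180, -0.947, -0.267); φ = arcsin(p_z) ≈ -15.51°, λ = atan2(p_y, p_x) ≈ -100.78°.

≈ 16°S, 101°W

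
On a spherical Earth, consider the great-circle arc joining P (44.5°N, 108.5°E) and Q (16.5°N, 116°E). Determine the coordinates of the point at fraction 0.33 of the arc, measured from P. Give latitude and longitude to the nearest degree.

≈ (35°N, 112°E)

From cos δ = sin φ₁ sin φ₂ + cos φ₁ cos φ₂ cos Δλ, the central angle is δ ≈ 0.501 rad (28.7°).
Interpolate at f = 0.33 with slerp weights a = sin((1−f)δ)/sin δ ≈ 0.686, b = sin(fδ)/sin δ ≈ 0.343.
p = a·p₁ + b·p₂ ≈ (-0.299, 0.759, 0.578); φ = arcsin(p_z) ≈ 35.31°, λ = atan2(p_y, p_x) ≈ 111.51°.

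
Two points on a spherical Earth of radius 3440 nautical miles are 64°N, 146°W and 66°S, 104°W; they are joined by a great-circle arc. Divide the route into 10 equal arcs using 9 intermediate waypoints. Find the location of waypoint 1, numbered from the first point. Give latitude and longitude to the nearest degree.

Convert each endpoint to a unit vector on the sphere (x = cos φ cos λ, y = cos φ sin λ, z = sin φ).
The central angle between the endpoints is δ = arccos(p₁·p₂) ≈ 2.330 rad (133.5°).
Interpolate at f = 1/10 with slerp weights a = sin((1−f)δ)/sin δ ≈ 1.192, b = sin(fδ)/sin δ ≈ 0.318.
p = a·p₁ + b·p₂ ≈ (-0.465, -0.418, 0.781); φ = arcsin(p_z) ≈ 51.32°, λ = atan2(p_y, p_x) ≈ -138.03°.

≈ 51°N, 138°W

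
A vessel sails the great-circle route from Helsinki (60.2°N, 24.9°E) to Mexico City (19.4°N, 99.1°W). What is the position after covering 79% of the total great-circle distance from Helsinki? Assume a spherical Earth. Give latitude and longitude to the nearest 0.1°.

≈ (36.1°N, 89.7°W)

Write both endpoints as unit vectors p₁, p₂ with components (cos φ cos λ, cos φ sin λ, sin φ).
The central angle between the endpoints is δ = arccos(p₁·p₂) ≈ 1.545 rad (88.5°).
Interpolate at f = 0.79 with slerp weights a = sin((1−f)δ)/sin δ ≈ 0.319, b = sin(fδ)/sin δ ≈ 0.940.
p = a·p₁ + b·p₂ ≈ (0.004, -0.808, 0.589); φ = arcsin(p_z) ≈ 36.07°, λ = atan2(p_y, p_x) ≈ -89.75°.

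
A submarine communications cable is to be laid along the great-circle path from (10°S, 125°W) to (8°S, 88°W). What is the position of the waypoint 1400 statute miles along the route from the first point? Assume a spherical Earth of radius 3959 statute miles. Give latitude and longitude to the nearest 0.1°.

≈ (9.4°S, 104.5°W)

Write both endpoints as unit vectors p₁, p₂ with components (cos φ cos λ, cos φ sin λ, sin φ).
The central angle between the endpoints is δ = arccos(p₁·p₂) ≈ 0.638 rad (36.6°). The total great-circle distance is δ·R ≈ 0.638 × 3959 ≈ 2528 mi, so the target fraction is f = 1400/2528 ≈ 0.554.
Interpolate at f ≈ 0.554 with slerp weights a = sin((1−f)δ)/sin δ ≈ 0.472, b = sin(fδ)/sin δ ≈ 0.581.
p = a·p₁ + b·p₂ ≈ (-0.246, -0.955, -0.163); φ = arcsin(p_z) ≈ -9.37°, λ = atan2(p_y, p_x) ≈ -104.45°.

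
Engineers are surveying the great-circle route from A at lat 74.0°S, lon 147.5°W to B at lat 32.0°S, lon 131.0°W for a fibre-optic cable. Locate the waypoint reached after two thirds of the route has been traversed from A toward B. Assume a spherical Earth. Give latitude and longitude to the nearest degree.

The haversine formula gives a central angle δ ≈ 0.747 rad (42.8°) between the endpoints.
Interpolate at f = 2/3 with slerp weights a = sin((1−f)δ)/sin δ ≈ 0.363, b = sin(fδ)/sin δ ≈ 0.703.
p = a·p₁ + b·p₂ ≈ (-0.475, -0.504, -0.721); φ = arcsin(p_z) ≈ -46.16°, λ = atan2(p_y, p_x) ≈ -133.35°.

≈ lat 46°S, lon 133°W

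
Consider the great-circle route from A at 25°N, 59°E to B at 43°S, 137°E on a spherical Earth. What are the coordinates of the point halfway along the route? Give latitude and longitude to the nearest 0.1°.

Convert each endpoint to a unit vector on the sphere (x = cos φ cos λ, y = cos φ sin λ, z = sin φ).
The central angle between the endpoints is δ = arccos(p₁·p₂) ≈ 1.722 rad (98.7°).
Interpolate at f = 1/2 with slerp weights a = sin((1−f)δ)/sin δ ≈ 0.767, b = sin(fδ)/sin δ ≈ 0.767.
p = a·p₁ + b·p₂ ≈ (-0.052, 0.979, -0.199); φ = arcsin(p_z) ≈ -11.48°, λ = atan2(p_y, p_x) ≈ 93.06°.

≈ 11.5°S, 93.1°E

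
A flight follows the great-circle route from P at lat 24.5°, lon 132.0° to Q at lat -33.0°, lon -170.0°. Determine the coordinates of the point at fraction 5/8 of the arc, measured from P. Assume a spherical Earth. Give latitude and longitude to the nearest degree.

Convert each endpoint to a unit vector on the sphere (x = cos φ cos λ, y = cos φ sin λ, z = sin φ).
The central angle between the endpoints is δ = arccos(p₁·p₂) ≈ 1.391 rad (79.7°).
Interpolate at f = 5/8 with slerp weights a = sin((1−f)δ)/sin δ ≈ 0.507, b = sin(fδ)/sin δ ≈ 0.777.
p = a·p₁ + b·p₂ ≈ (-0.950, 0.229, -0.213); φ = arcsin(p_z) ≈ -12.29°, λ = atan2(p_y, p_x) ≈ 166.42°.

≈ lat -12°, lon 166°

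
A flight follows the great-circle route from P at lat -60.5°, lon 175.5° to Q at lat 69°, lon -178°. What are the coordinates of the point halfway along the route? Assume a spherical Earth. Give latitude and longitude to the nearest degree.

The haversine formula gives a central angle δ ≈ 2.262 rad (129.6°) between the endpoints.
Interpolate at f = 1/2 with slerp weights a = sin((1−f)δ)/sin δ ≈ 1.174, b = sin(fδ)/sin δ ≈ 1.174.
p = a·p₁ + b·p₂ ≈ (-0.997, 0.031, 0.074); φ = arcsin(p_z) ≈ 4.26°, λ = atan2(p_y, p_x) ≈ 178.24°.

≈ lat 4°, lon 178°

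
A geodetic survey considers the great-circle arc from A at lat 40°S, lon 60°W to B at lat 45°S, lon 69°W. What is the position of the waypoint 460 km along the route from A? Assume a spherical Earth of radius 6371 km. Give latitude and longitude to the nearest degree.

The haversine formula gives a central angle δ ≈ 0.145 rad (8.3°) between the endpoints. The total great-circle distance is δ·R ≈ 0.145 × 6371 ≈ 923 km, so the target fraction is f = 460/923 ≈ 0.498.
Interpolate at f ≈ 0.498 with slerp weights a = sin((1−f)δ)/sin δ ≈ 0.503, b = sin(fδ)/sin δ ≈ 0.500.
p = a·p₁ + b·p₂ ≈ (0.319, -0.664, -0.677); φ = arcsin(p_z) ≈ -42.58°, λ = atan2(p_y, p_x) ≈ -64.31°.

≈ lat 43°S, lon 64°W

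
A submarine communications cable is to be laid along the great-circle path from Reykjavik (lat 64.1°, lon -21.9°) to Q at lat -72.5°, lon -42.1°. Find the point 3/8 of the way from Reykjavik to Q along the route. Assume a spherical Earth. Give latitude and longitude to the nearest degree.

From cos δ = sin φ₁ sin φ₂ + cos φ₁ cos φ₂ cos Δλ, the central angle is δ ≈ 2.396 rad (137.3°).
Interpolate at f = 3/8 with slerp weights a = sin((1−f)δ)/sin δ ≈ 1.470, b = sin(fδ)/sin δ ≈ 1.153.
p = a·p₁ + b·p₂ ≈ (0.853, -0.472, 0.223); φ = arcsin(p_z) ≈ 12.86°, λ = atan2(p_y, p_x) ≈ -28.95°.

≈ lat 13°, lon -29°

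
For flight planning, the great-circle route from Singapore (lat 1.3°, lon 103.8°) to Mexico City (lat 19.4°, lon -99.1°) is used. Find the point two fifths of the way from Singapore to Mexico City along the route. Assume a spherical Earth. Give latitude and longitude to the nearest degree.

The haversine formula gives a central angle δ ≈ 2.608 rad (149.4°) between the endpoints.
Interpolate at f = 2/5 with slerp weights a = sin((1−f)δ)/sin δ ≈ 1.967, b = sin(fδ)/sin δ ≈ 1.700.
p = a·p₁ + b·p₂ ≈ (-0.723, 0.327, 0.609); φ = arcsin(p_z) ≈ 37.53°, λ = atan2(p_y, p_x) ≈ 155.67°.

≈ lat 38°, lon 156°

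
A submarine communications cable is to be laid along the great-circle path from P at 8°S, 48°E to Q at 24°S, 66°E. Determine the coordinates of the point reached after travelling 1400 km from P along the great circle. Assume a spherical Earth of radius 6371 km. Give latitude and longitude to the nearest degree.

Write both endpoints as unit vectors p₁, p₂ with components (cos φ cos λ, cos φ sin λ, sin φ).
The central angle between the endpoints is δ = arccos(p₁·p₂) ≈ 0.410 rad (23.5°). The total great-circle distance is δ·R ≈ 0.410 × 6371 ≈ 2614 km, so the target fraction is f = 1400/2614 ≈ 0.536.
Interpolate at f ≈ 0.536 with slerp weights a = sin((1−f)δ)/sin δ ≈ 0.475, b = sin(fδ)/sin δ ≈ 0.546.
p = a·p₁ + b·p₂ ≈ (0.518, 0.806, -0.288); φ = arcsin(p_z) ≈ -16.76°, λ = atan2(p_y, p_x) ≈ 57.27°.

≈ 17°S, 57°E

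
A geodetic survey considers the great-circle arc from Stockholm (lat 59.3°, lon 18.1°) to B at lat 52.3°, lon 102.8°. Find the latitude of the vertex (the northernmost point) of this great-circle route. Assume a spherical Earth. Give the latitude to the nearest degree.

≈ 64°

The great circle lies in the plane with unit normal n̂ = (p₁ × p₂)/|p₁ × p₂|.
Here n̂_z ≈ +0.441; the vertex latitude is φ_max = arccos|n̂_z| ≈ 63.8°.
Check via Clairaut: cos φ_max = |cos φ₁| · sin C = cos(59.3°)·sin(59.7°) ≈ 0.441, again giving ≈ 63.8°.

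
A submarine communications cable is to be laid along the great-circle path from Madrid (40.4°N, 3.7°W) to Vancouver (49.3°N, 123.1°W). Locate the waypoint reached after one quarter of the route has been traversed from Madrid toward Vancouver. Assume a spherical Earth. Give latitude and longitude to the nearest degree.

Convert each endpoint to a unit vector on the sphere (x = cos φ cos λ, y = cos φ sin λ, z = sin φ).
The central angle between the endpoints is δ = arccos(p₁·p₂) ≈ 1.321 rad (75.7°).
Interpolate at f = 1/4 with slerp weights a = sin((1−f)δ)/sin δ ≈ 0.863, b = sin(fδ)/sin δ ≈ 0.335.
p = a·p₁ + b·p₂ ≈ (0.537, -0.225, 0.813); φ = arcsin(p_z) ≈ 54.40°, λ = atan2(p_y, p_x) ≈ -22.76°.

≈ (54°N, 23°W)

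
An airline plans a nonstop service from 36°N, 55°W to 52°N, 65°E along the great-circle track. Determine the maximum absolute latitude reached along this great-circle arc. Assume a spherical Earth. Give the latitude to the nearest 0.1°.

≈ 63.8°N

The great circle lies in the plane with unit normal n̂ = (p₁ × p₂)/|p₁ × p₂|.
Here n̂_z ≈ +0.442; the vertex latitude is φ_max = arccos|n̂_z| ≈ 63.8°.
Check via Clairaut: cos φ_max = |cos φ₁| · sin C = cos(36.0°)·sin(33.1°) ≈ 0.442, again giving ≈ 63.8°.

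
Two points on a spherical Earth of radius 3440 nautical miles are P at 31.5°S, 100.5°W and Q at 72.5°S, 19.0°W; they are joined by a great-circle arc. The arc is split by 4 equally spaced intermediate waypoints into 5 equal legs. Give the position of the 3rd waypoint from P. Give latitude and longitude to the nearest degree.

Write both endpoints as unit vectors p₁, p₂ with components (cos φ cos λ, cos φ sin λ, sin φ).
The central angle between the endpoints is δ = arccos(p₁·p₂) ≈ 1.005 rad (57.6°).
Interpolate at f = 3/5 with slerp weights a = sin((1−f)δ)/sin δ ≈ 0.463, b = sin(fδ)/sin δ ≈ 0.672.
p = a·p₁ + b·p₂ ≈ (0.119, -0.454, -0.883); φ = arcsin(p_z) ≈ -61.99°, λ = atan2(p_y, p_x) ≈ -75.32°.

≈ 62°S, 75°W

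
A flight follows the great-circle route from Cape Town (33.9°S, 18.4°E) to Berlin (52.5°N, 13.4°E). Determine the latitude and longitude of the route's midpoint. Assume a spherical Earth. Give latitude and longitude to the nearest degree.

≈ 9°N, 16°E

Write both endpoints as unit vectors p₁, p₂ with components (cos φ cos λ, cos φ sin λ, sin φ).
The central angle between the endpoints is δ = arccos(p₁·p₂) ≈ 1.510 rad (86.5°).
Interpolate at f = 1/2 with slerp weights a = sin((1−f)δ)/sin δ ≈ 0.687, b = sin(fδ)/sin δ ≈ 0.687.
p = a·p₁ + b·p₂ ≈ (0.947, 0.277, 0.162); φ = arcsin(p_z) ≈ 9.31°, λ = atan2(p_y, p_x) ≈ 16.28°.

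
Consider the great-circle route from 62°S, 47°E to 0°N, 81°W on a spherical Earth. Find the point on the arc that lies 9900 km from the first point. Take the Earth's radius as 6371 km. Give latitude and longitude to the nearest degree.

Convert each endpoint to a unit vector on the sphere (x = cos φ cos λ, y = cos φ sin λ, z = sin φ).
The central angle between the endpoints is δ = arccos(p₁·p₂) ≈ 1.864 rad (106.8°). The total great-circle distance is δ·R ≈ 1.864 × 6371 ≈ 11876 km, so the target fraction is f = 9900/11876 ≈ 0.834.
Interpolate at f ≈ 0.834 with slerp weights a = sin((1−f)δ)/sin δ ≈ 0.319, b = sin(fδ)/sin δ ≈ 1.044.
p = a·p₁ + b·p₂ ≈ (0.265, -0.922, -0.281); φ = arcsin(p_z) ≈ -16.35°, λ = atan2(p_y, p_x) ≈ -73.94°.

≈ 16°S, 74°W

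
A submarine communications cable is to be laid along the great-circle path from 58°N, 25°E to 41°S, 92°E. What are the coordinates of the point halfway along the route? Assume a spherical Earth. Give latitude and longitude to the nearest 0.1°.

Write both endpoints as unit vectors p₁, p₂ with components (cos φ cos λ, cos φ sin λ, sin φ).
The central angle between the endpoints is δ = arccos(p₁·p₂) ≈ 1.982 rad (113.6°).
Interpolate at f = 1/2 with slerp weights a = sin((1−f)δ)/sin δ ≈ 0.913, b = sin(fδ)/sin δ ≈ 0.913.
p = a·p₁ + b·p₂ ≈ (0.414, 0.893, 0.175); φ = arcsin(p_z) ≈ 10.09°, λ = atan2(p_y, p_x) ≈ 65.11°.

≈ 10.1°N, 65.1°E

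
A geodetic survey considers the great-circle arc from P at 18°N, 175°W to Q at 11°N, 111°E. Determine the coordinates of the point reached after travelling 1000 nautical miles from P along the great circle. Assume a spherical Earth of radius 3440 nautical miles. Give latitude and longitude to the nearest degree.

Convert each endpoint to a unit vector on the sphere (x = cos φ cos λ, y = cos φ sin λ, z = sin φ).
The central angle between the endpoints is δ = arccos(p₁·p₂) ≈ 1.249 rad (71.6°). The total great-circle distance is δ·R ≈ 1.249 × 3440 ≈ 4296 nmi, so the target fraction is f = 1000/4296 ≈ 0.233.
Interpolate at f ≈ 0.233 with slerp weights a = sin((1−f)δ)/sin δ ≈ 0.862, b = sin(fδ)/sin δ ≈ 0.302.
p = a·p₁ + b·p₂ ≈ (-0.923, 0.205, 0.324); φ = arcsin(p_z) ≈ 18.92°, λ = atan2(p_y, p_x) ≈ 167.46°.

≈ 19°N, 167°E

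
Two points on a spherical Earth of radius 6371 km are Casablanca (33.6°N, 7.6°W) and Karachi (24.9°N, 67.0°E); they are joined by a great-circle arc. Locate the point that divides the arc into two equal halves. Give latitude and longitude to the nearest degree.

≈ (35°N, 32°E)

From cos δ = sin φ₁ sin φ₂ + cos φ₁ cos φ₂ cos Δλ, the central angle is δ ≈ 1.122 rad (64.3°).
Interpolate at f = 1/2 with slerp weights a = sin((1−f)δ)/sin δ ≈ 0.591, b = sin(fδ)/sin δ ≈ 0.591.
p = a·p₁ + b·p₂ ≈ (0.697, 0.428, 0.575); φ = arcsin(p_z) ≈ 35.13°, λ = atan2(p_y, p_x) ≈ 31.56°.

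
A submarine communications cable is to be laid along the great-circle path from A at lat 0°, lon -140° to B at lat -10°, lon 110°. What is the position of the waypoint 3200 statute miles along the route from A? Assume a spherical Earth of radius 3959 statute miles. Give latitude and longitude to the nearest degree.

≈ lat -8°, lon 174°

Write both endpoints as unit vectors p₁, p₂ with components (cos φ cos λ, cos φ sin λ, sin φ).
The central angle between the endpoints is δ = arccos(p₁·p₂) ≈ 1.914 rad (109.7°). The total great-circle distance is δ·R ≈ 1.914 × 3959 ≈ 7579 mi, so the target fraction is f = 3200/7579 ≈ 0.422.
Interpolate at f ≈ 0.422 with slerp weights a = sin((1−f)δ)/sin δ ≈ 0.949, b = sin(fδ)/sin δ ≈ 0.768.
p = a·p₁ + b·p₂ ≈ (-0.986, 0.100, -0.133); φ = arcsin(p_z) ≈ -7.66°, λ = atan2(p_y, p_x) ≈ 174.18°.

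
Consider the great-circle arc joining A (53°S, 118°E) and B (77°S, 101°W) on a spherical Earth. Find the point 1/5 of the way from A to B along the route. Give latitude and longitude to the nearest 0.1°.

Write both endpoints as unit vectors p₁, p₂ with components (cos φ cos λ, cos φ sin λ, sin φ).
The central angle between the endpoints is δ = arccos(p₁·p₂) ≈ 0.833 rad (47.7°).
Interpolate at f = 1/5 with slerp weights a = sin((1−f)δ)/sin δ ≈ 0.835, b = sin(fδ)/sin δ ≈ 0.224.
p = a·p₁ + b·p₂ ≈ (-0.246, 0.394, -0.885); φ = arcsin(p_z) ≈ -62.31°, λ = atan2(p_y, p_x) ≈ 121.91°.

≈ (62.3°S, 121.9°E)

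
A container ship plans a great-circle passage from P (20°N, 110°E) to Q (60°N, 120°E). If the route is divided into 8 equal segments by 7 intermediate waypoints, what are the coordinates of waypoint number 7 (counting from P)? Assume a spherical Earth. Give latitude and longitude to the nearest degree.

From cos δ = sin φ₁ sin φ₂ + cos φ₁ cos φ₂ cos Δλ, the central angle is δ ≈ 0.709 rad (40.6°).
Interpolate at f = 7/8 with slerp weights a = sin((1−f)δ)/sin δ ≈ 0.136, b = sin(fδ)/sin δ ≈ 0.893.
p = a·p₁ + b·p₂ ≈ (-0.267, 0.507, 0.820); φ = arcsin(p_z) ≈ 55.06°, λ = atan2(p_y, p_x) ≈ 117.78°.

≈ (55°N, 118°E)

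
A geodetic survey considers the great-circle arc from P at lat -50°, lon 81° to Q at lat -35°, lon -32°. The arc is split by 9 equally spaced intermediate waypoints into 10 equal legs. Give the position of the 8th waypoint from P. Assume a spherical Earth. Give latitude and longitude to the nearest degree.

From cos δ = sin φ₁ sin φ₂ + cos φ₁ cos φ₂ cos Δλ, the central angle is δ ≈ 1.335 rad (76.5°).
Interpolate at f = 8/10 with slerp weights a = sin((1−f)δ)/sin δ ≈ 0.271, b = sin(fδ)/sin δ ≈ 0.901.
p = a·p₁ + b·p₂ ≈ (0.653, -0.219, -0.725); φ = arcsin(p_z) ≈ -46.45°, λ = atan2(p_y, p_x) ≈ -18.53°.

≈ lat -46°, lon -19°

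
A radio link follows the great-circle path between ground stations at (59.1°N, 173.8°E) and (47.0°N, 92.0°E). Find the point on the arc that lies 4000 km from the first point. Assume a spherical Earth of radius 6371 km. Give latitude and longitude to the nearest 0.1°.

≈ (54.5°N, 105.6°E)

Convert each endpoint to a unit vector on the sphere (x = cos φ cos λ, y = cos φ sin λ, z = sin φ).
The central angle between the endpoints is δ = arccos(p₁·p₂) ≈ 0.826 rad (47.4°). The total great-circle distance is δ·R ≈ 0.826 × 6371 ≈ 5265 km, so the target fraction is f = 4000/5265 ≈ 0.760.
Interpolate at f ≈ 0.760 with slerp weights a = sin((1−f)δ)/sin δ ≈ 0.268, b = sin(fδ)/sin δ ≈ 0.799.
p = a·p₁ + b·p₂ ≈ (-0.156, 0.559, 0.814); φ = arcsin(p_z) ≈ 54.51°, λ = atan2(p_y, p_x) ≈ 105.58°.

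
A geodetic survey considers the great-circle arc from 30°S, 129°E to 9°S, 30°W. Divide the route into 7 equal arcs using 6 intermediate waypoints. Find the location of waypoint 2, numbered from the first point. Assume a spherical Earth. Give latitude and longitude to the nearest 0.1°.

Write both endpoints as unit vectors p₁, p₂ with components (cos φ cos λ, cos φ sin λ, sin φ).
The central angle between the endpoints is δ = arccos(p₁·p₂) ≈ 2.375 rad (136.1°).
Interpolate at f = 2/7 with slerp weights a = sin((1−f)δ)/sin δ ≈ 1.430, b = sin(fδ)/sin δ ≈ 0.905.
p = a·p₁ + b·p₂ ≈ (-0.005, 0.516, -0.857); φ = arcsin(p_z) ≈ -58.95°, λ = atan2(p_y, p_x) ≈ 90.61°.

≈ 59.0°S, 90.6°E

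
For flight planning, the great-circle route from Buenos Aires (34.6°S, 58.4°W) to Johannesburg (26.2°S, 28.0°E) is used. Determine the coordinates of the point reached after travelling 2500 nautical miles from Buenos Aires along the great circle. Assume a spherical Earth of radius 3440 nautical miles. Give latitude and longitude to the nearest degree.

Convert each endpoint to a unit vector on the sphere (x = cos φ cos λ, y = cos φ sin λ, z = sin φ).
The central angle between the endpoints is δ = arccos(p₁·p₂) ≈ 1.269 rad (72.7°). The total great-circle distance is δ·R ≈ 1.269 × 3440 ≈ 4366 nmi, so the target fraction is f = 2500/4366 ≈ 0.573.
Interpolate at f ≈ 0.573 with slerp weights a = sin((1−f)δ)/sin δ ≈ 0.541, b = sin(fδ)/sin δ ≈ 0.696.
p = a·p₁ + b·p₂ ≈ (0.784, -0.086, -0.614); φ = arcsin(p_z) ≈ -37.89°, λ = atan2(p_y, p_x) ≈ -6.25°.

≈ 38°S, 6°W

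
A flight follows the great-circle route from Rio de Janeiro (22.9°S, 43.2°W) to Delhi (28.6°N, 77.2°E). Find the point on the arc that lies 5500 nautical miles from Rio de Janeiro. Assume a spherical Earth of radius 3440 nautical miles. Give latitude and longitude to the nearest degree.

≈ (19°N, 41°E)

Convert each endpoint to a unit vector on the sphere (x = cos φ cos λ, y = cos φ sin λ, z = sin φ).
The central angle between the endpoints is δ = arccos(p₁·p₂) ≈ 2.209 rad (126.6°). The total great-circle distance is δ·R ≈ 2.209 × 3440 ≈ 7598 nmi, so the target fraction is f = 5500/7598 ≈ 0.724.
Interpolate at f ≈ 0.724 with slerp weights a = sin((1−f)δ)/sin δ ≈ 0.713, b = sin(fδ)/sin δ ≈ 1.244.
p = a·p₁ + b·p₂ ≈ (0.721, 0.616, 0.318); φ = arcsin(p_z) ≈ 18.55°, λ = atan2(p_y, p_x) ≈ 40.50°.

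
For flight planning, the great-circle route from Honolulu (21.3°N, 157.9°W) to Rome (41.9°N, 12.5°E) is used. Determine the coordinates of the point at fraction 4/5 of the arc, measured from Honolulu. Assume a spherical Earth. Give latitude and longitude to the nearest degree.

From cos δ = sin φ₁ sin φ₂ + cos φ₁ cos φ₂ cos Δλ, the central angle is δ ≈ 2.028 rad (116.2°).
Interpolate at f = 4/5 with slerp weights a = sin((1−f)δ)/sin δ ≈ 0.440, b = sin(fδ)/sin δ ≈ 1.113.
p = a·p₁ + b·p₂ ≈ (0.429, 0.025, 0.903); φ = arcsin(p_z) ≈ 64.54°, λ = atan2(p_y, p_x) ≈ 3.36°.

≈ 65°N, 3°E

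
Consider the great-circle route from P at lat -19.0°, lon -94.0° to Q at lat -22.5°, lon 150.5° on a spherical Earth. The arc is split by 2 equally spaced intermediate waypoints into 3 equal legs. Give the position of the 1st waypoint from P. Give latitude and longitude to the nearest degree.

From cos δ = sin φ₁ sin φ₂ + cos φ₁ cos φ₂ cos Δλ, the central angle is δ ≈ 1.825 rad (104.6°).
Interpolate at f = 1/3 with slerp weights a = sin((1−f)δ)/sin δ ≈ 0.969, b = sin(fδ)/sin δ ≈ 0.590.
p = a·p₁ + b·p₂ ≈ (-0.539, -0.645, -0.541); φ = arcsin(p_z) ≈ -32.78°, λ = atan2(p_y, p_x) ≈ -129.85°.

≈ lat -33°, lon -130°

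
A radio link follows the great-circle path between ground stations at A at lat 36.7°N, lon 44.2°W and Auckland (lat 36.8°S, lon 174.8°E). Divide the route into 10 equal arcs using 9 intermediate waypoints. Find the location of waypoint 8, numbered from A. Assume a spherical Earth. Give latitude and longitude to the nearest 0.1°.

Convert each endpoint to a unit vector on the sphere (x = cos φ cos λ, y = cos φ sin λ, z = sin φ).
The central angle between the endpoints is δ = arccos(p₁·p₂) ≈ 2.600 rad (149.0°).
Interpolate at f = 8/10 with slerp weights a = sin((1−f)δ)/sin δ ≈ 0.964, b = sin(fδ)/sin δ ≈ 1.694.
p = a·p₁ + b·p₂ ≈ (-0.797, -0.416, -0.439); φ = arcsin(p_z) ≈ -26.01°, λ = atan2(p_y, p_x) ≈ -152.43°.

≈ lat 26.0°S, lon 152.4°W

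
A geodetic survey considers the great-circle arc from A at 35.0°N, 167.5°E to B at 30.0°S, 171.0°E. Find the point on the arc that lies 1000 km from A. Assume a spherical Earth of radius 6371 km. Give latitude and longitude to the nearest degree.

Convert each endpoint to a unit vector on the sphere (x = cos φ cos λ, y = cos φ sin λ, z = sin φ).
The central angle between the endpoints is δ = arccos(p₁·p₂) ≈ 1.136 rad (65.1°). The total great-circle distance is δ·R ≈ 1.136 × 6371 ≈ 7237 km, so the target fraction is f = 1000/7237 ≈ 0.138.
Interpolate at f ≈ 0.138 with slerp weights a = sin((1−f)δ)/sin δ ≈ 0.915, b = sin(fδ)/sin δ ≈ 0.172.
p = a·p₁ + b·p₂ ≈ (-0.879, 0.186, 0.439); φ = arcsin(p_z) ≈ 26.02°, λ = atan2(p_y, p_x) ≈ 168.08°.

≈ 26°N, 168°E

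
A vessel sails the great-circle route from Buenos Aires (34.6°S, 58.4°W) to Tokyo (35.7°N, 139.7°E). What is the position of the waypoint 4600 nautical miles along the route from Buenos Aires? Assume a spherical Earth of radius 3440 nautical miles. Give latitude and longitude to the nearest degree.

Write both endpoints as unit vectors p₁, p₂ with components (cos φ cos λ, cos φ sin λ, sin φ).
The central angle between the endpoints is δ = arccos(p₁·p₂) ≈ 2.883 rad (165.2°). The total great-circle distance is δ·R ≈ 2.883 × 3440 ≈ 9917 nmi, so the target fraction is f = 4600/9917 ≈ 0.464.
Interpolate at f ≈ 0.464 with slerp weights a = sin((1−f)δ)/sin δ ≈ 3.909, b = sin(fδ)/sin δ ≈ 3.804.
p = a·p₁ + b·p₂ ≈ (-0.670, -0.742, 0.000); φ = arcsin(p_z) ≈ 0.01°, λ = atan2(p_y, p_x) ≈ -132.06°.

≈ 0°N, 132°W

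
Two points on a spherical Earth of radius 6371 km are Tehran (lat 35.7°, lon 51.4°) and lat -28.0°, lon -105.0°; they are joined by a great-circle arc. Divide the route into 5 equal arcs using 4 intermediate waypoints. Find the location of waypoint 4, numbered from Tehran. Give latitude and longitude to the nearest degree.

From cos δ = sin φ₁ sin φ₂ + cos φ₁ cos φ₂ cos Δλ, the central angle is δ ≈ 2.768 rad (158.6°).
Interpolate at f = 4/5 with slerp weights a = sin((1−f)δ)/sin δ ≈ 1.440, b = sin(fδ)/sin δ ≈ 2.192.
p = a·p₁ + b·p₂ ≈ (0.229, -0.955, -0.188); φ = arcsin(p_z) ≈ -10.86°, λ = atan2(p_y, p_x) ≈ -76.52°.

≈ lat -11°, lon -77°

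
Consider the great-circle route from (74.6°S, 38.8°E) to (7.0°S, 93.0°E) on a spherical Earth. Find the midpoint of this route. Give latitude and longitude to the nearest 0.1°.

≈ (42.9°S, 82.4°E)

Convert each endpoint to a unit vector on the sphere (x = cos φ cos λ, y = cos φ sin λ, z = sin φ).
The central angle between the endpoints is δ = arccos(p₁·p₂) ≈ 1.296 rad (74.2°).
Interpolate at f = 1/2 with slerp weights a = sin((1−f)δ)/sin δ ≈ 0.627, b = sin(fδ)/sin δ ≈ 0.627.
p = a·p₁ + b·p₂ ≈ (0.097, 0.726, -0.681); φ = arcsin(p_z) ≈ -42.92°, λ = atan2(p_y, p_x) ≈ 82.37°.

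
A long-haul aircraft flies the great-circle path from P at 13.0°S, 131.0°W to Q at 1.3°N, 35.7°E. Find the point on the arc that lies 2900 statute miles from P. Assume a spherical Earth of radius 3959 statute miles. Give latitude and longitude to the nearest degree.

≈ 36°S, 92°W

Write both endpoints as unit vectors p₁, p₂ with components (cos φ cos λ, cos φ sin λ, sin φ).
The central angle between the endpoints is δ = arccos(p₁·p₂) ≈ 2.834 rad (162.4°). The total great-circle distance is δ·R ≈ 2.834 × 3959 ≈ 11220 mi, so the target fraction is f = 2900/11220 ≈ 0.258.
Interpolate at f ≈ 0.258 with slerp weights a = sin((1−f)δ)/sin δ ≈ 2.849, b = sin(fδ)/sin δ ≈ 2.209.
p = a·p₁ + b·p₂ ≈ (-0.028, -0.806, -0.591); φ = arcsin(p_z) ≈ -36.22°, λ = atan2(p_y, p_x) ≈ -91.96°.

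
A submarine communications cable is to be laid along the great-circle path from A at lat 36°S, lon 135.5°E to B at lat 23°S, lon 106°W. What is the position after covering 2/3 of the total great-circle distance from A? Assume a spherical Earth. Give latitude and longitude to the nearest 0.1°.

≈ lat 42.4°S, lon 137.3°W

From cos δ = sin φ₁ sin φ₂ + cos φ₁ cos φ₂ cos Δλ, the central angle is δ ≈ 1.697 rad (97.2°).
Interpolate at f = 2/3 with slerp weights a = sin((1−f)δ)/sin δ ≈ 0.540, b = sin(fδ)/sin δ ≈ 0.912.
p = a·p₁ + b·p₂ ≈ (-0.543, -0.501, -0.674); φ = arcsin(p_z) ≈ -42.37°, λ = atan2(p_y, p_x) ≈ -137.32°.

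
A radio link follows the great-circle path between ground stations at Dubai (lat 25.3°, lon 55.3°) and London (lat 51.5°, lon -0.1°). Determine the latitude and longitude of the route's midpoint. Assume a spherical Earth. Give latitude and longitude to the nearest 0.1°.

Convert each endpoint to a unit vector on the sphere (x = cos φ cos λ, y = cos φ sin λ, z = sin φ).
The central angle between the endpoints is δ = arccos(p₁·p₂) ≈ 0.858 rad (49.2°).
Interpolate at f = 1/2 with slerp weights a = sin((1−f)δ)/sin δ ≈ 0.550, b = sin(fδ)/sin δ ≈ 0.550.
p = a·p₁ + b·p₂ ≈ (0.625, 0.408, 0.665); φ = arcsin(p_z) ≈ 41.70°, λ = atan2(p_y, p_x) ≈ 33.13°.

≈ lat 41.7°, lon 33.1°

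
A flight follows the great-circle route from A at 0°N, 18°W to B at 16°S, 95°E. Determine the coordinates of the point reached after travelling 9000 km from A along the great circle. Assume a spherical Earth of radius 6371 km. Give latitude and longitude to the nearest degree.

From cos δ = sin φ₁ sin φ₂ + cos φ₁ cos φ₂ cos Δλ, the central angle is δ ≈ 1.956 rad (112.1°). The total great-circle distance is δ·R ≈ 1.956 × 6371 ≈ 12461 km, so the target fraction is f = 9000/12461 ≈ 0.722.
Interpolate at f ≈ 0.722 with slerp weights a = sin((1−f)δ)/sin δ ≈ 0.558, b = sin(fδ)/sin δ ≈ 1.066.
p = a·p₁ + b·p₂ ≈ (0.441, 0.848, -0.294); φ = arcsin(p_z) ≈ -17.08°, λ = atan2(p_y, p_x) ≈ 62.52°.

≈ 17°S, 63°E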